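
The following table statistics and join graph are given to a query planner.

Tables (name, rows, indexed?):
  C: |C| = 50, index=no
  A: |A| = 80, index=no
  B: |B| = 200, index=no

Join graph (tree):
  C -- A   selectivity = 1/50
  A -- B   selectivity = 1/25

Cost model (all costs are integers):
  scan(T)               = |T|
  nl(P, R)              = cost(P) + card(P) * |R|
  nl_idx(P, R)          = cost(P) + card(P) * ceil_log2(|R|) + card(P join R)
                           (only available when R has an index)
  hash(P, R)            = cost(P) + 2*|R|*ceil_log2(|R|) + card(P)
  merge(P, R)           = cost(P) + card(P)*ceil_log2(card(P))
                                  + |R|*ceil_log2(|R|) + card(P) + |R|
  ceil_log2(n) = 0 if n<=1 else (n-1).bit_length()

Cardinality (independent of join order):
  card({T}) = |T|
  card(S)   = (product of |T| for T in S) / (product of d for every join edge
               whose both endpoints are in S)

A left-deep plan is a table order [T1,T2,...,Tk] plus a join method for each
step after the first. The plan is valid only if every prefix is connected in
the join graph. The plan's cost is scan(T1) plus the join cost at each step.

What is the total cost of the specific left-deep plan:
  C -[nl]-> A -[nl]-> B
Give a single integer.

20050

step 1: scan C: cost=50, card=50
step 2: join A via nl
    card(P join A) = 50*80/(50) = 80
    cost = 50 + 50*80 = 4050
step 3: join B via nl
    card(P join B) = 80*200/(25) = 640
    cost = 4050 + 80*200 = 20050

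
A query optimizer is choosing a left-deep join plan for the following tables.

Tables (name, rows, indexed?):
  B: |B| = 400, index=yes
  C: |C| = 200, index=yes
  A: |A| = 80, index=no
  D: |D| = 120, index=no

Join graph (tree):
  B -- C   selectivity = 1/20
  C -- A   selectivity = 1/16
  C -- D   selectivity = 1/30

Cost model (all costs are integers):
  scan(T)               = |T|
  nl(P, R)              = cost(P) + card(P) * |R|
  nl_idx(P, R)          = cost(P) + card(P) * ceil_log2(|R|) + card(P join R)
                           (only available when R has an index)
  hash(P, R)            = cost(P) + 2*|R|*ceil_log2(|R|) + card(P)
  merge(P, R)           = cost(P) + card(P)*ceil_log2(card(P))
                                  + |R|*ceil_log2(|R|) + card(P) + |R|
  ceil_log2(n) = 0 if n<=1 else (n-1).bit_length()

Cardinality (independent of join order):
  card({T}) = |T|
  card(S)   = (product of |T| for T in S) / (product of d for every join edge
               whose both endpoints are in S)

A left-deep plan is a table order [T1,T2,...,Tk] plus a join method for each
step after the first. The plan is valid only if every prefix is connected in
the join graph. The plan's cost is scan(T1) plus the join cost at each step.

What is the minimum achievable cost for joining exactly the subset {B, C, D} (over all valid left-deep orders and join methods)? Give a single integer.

Selinger DP over subsets of {B,C,D}:
  {B}: scan cost=400, card=400
  {C}: scan cost=200, card=200
  {D}: scan cost=120, card=120
  {BC}: card=4000; try (C,hash)→4000, (B,merge)→6000, (B,nl_idx)→6000, (C,merge)→6200, (C,nl_idx)→7600, (B,hash)→7600 …(+2); best=4000 via (C,hash)
  {CD}: card=800; try (C,nl_idx)→1880, (D,hash)→2080, (C,merge)→2880, (D,merge)→2960, (C,hash)→3440, (C,nl)→24120 …(+1); best=1880 via (C,nl_idx)
  {BCD}: card=16000; try (D,hash)→9680, (B,hash)→9880, (B,merge)→14680, (B,nl_idx)→25080, (D,merge)→56960, (B,nl)→321880 …(+1); best=9680 via (D,hash)

9680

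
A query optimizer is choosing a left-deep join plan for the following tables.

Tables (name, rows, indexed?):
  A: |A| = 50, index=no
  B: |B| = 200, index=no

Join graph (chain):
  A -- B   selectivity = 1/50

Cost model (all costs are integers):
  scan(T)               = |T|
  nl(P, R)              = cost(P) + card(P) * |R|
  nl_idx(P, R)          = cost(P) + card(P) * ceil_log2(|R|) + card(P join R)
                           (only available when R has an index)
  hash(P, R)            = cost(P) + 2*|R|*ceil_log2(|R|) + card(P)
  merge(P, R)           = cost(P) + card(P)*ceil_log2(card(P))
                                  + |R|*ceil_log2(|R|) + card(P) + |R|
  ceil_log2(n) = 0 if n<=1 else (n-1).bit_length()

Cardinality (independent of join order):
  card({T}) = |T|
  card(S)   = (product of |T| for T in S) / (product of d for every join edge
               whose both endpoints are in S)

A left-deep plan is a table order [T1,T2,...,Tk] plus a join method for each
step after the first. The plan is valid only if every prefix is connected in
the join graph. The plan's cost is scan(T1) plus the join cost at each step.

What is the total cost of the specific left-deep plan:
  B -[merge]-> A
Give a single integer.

step 1: scan B: cost=200, card=200
step 2: join A via merge
    card(P join A) = 200*50/(50) = 200
    cost = 200 + 200*8 + 50*6 + 200 + 50 = 2350

2350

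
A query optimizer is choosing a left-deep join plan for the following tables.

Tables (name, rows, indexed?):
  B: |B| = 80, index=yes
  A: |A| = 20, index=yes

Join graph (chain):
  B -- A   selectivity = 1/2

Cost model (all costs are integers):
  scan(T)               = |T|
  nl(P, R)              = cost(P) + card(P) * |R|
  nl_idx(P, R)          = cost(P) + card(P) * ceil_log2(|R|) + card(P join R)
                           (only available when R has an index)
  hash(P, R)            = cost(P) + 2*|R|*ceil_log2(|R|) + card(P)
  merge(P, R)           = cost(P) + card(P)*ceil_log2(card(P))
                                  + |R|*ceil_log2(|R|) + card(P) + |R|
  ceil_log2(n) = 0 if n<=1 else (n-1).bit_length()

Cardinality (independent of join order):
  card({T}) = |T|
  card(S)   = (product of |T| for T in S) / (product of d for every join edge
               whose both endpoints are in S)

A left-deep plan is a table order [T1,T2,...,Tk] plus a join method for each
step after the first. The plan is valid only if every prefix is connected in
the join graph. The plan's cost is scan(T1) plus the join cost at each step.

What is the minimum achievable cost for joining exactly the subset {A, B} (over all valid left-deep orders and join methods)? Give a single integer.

360

Selinger DP over subsets of {A,B}:
  {B}: scan cost=80, card=80
  {A}: scan cost=20, card=20
  {AB}: card=800; try (A,hash)→360, (B,merge)→780, (A,merge)→840, (B,nl_idx)→960, (B,hash)→1160, (A,nl_idx)→1280 …(+2); best=360 via (A,hash)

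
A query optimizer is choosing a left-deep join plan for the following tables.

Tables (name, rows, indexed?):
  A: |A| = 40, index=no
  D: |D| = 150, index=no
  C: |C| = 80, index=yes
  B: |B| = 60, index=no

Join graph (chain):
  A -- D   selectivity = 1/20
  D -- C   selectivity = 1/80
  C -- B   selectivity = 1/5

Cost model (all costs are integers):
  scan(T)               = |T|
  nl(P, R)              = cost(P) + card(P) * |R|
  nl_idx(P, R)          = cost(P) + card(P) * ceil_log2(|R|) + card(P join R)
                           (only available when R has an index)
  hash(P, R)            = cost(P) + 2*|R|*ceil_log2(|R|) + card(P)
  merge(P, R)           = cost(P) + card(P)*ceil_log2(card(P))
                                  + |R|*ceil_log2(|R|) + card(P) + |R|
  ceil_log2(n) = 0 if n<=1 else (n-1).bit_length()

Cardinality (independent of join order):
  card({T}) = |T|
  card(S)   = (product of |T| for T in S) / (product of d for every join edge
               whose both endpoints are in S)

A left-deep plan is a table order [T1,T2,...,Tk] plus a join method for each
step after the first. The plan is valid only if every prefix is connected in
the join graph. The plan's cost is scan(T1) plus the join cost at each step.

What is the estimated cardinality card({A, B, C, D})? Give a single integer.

3600

Tables in S: A(40), B(60), C(80), D(150)
Edges inside S: A-D(d=20), D-C(d=80), C-B(d=5)
numerator = 40 * 60 * 80 * 150 = 28800000
denominator = 20 * 80 * 5 = 8000
card(S) = 28800000 / 8000 = 3600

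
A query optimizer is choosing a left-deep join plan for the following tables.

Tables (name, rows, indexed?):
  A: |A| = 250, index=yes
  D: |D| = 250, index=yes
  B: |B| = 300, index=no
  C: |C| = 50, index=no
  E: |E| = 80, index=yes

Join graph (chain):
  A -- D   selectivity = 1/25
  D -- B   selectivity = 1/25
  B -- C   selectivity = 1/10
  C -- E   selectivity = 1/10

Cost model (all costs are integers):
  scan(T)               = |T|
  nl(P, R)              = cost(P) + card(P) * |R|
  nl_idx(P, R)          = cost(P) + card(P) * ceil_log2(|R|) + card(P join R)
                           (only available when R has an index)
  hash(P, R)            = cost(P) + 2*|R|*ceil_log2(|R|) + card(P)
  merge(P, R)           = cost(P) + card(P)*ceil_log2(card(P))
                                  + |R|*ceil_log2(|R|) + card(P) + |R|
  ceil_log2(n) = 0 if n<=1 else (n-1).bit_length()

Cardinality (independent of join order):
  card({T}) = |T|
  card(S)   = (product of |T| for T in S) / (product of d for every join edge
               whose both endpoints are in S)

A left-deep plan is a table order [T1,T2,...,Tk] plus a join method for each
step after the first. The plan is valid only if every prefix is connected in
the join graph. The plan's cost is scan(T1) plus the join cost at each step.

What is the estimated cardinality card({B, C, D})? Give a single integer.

15000

Tables in S: B(300), C(50), D(250)
Edges inside S: D-B(d=25), B-C(d=10)
numerator = 300 * 50 * 250 = 3750000
denominator = 25 * 10 = 250
card(S) = 3750000 / 250 = 15000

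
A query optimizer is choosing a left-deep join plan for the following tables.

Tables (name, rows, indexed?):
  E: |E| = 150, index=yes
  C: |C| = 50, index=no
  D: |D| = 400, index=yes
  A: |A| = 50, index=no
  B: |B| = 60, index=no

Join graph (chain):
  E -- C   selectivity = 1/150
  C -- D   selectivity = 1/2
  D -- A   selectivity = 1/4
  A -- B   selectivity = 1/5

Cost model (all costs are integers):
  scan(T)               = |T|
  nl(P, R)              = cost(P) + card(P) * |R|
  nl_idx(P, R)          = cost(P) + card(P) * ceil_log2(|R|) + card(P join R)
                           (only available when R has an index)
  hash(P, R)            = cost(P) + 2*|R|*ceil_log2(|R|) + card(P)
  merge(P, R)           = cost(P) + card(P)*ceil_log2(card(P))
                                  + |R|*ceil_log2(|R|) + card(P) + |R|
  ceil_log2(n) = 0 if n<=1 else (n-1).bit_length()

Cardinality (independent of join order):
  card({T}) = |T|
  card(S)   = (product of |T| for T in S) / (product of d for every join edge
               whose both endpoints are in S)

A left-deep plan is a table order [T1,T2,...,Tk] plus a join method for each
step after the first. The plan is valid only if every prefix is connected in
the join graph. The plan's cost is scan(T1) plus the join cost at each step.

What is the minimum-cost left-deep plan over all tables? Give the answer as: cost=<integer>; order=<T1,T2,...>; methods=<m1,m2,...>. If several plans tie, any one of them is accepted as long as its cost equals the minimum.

cost=141170; order=C,E,D,A,B; methods=nl_idx,merge,hash,hash

Selinger DP (subsets sized 1..n):
  {E}: scan cost=150, card=150
  {C}: scan cost=50, card=50
  {D}: scan cost=400, card=400
  {A}: scan cost=50, card=50
  {B}: scan cost=60, card=60
  {CE}: card=50; try (E,nl_idx)→500, (C,hash)→900, (E,merge)→1750, (C,merge)→1850, (E,hash)→2500, (E,nl)→7550 …(+1); best=500 via (E,nl_idx)
  {CD}: card=10000; try (C,hash)→1400, (D,merge)→4400, (C,merge)→4750, (D,hash)→7300, (D,nl_idx)→10500, (D,nl)→20050 …(+1); best=1400 via (C,hash)
  {AD}: card=5000; try (A,hash)→1400, (D,merge)→4400, (A,merge)→4750, (D,nl_idx)→5500, (D,hash)→7300, (D,nl)→20050 …(+1); best=1400 via (A,hash)
  {AB}: card=600; try (A,hash)→720, (B,hash)→820, (B,merge)→820, (A,merge)→830, (B,nl)→3050, (A,nl)→3060; best=720 via (A,hash)
  {CDE}: card=10000; try (D,merge)→4850, (D,hash)→7750, (D,nl_idx)→10950, (E,hash)→13800, (D,nl)→20500, (E,nl_idx)→91400 …(+2); best=4850 via (D,merge)
  {ACD}: card=125000; try (C,hash)→7000, (A,hash)→12000, (C,merge)→71750, (A,merge)→151750, (C,nl)→251400, (A,nl)→501400; best=7000 via (C,hash)
  {ABD}: card=60000; try (B,hash)→7120, (D,hash)→8520, (D,merge)→11320, (D,nl_idx)→66120, (B,merge)→71820, (D,nl)→240720 …(+1); best=7120 via (B,hash)
  {ACDE}: card=125000; try (A,hash)→15450, (E,hash)→134400, (A,merge)→155200, (A,nl)→504850, (E,nl_idx)→1132000, (E,merge)→2258350 …(+1); best=15450 via (A,hash)
  {ABCD}: card=1500000; try (C,hash)→67720, (B,hash)→132720, (C,merge)→1027470, (B,merge)→2257420, (C,nl)→3007120, (B,nl)→7507000; best=67720 via (C,hash)
  {ABCDE}: card=1500000; try (B,hash)→141170, (E,hash)→1570120, (B,merge)→2265870, (B,nl)→7515450, (E,nl_idx)→13567720, (E,merge)→33069070 …(+1); best=141170 via (B,hash)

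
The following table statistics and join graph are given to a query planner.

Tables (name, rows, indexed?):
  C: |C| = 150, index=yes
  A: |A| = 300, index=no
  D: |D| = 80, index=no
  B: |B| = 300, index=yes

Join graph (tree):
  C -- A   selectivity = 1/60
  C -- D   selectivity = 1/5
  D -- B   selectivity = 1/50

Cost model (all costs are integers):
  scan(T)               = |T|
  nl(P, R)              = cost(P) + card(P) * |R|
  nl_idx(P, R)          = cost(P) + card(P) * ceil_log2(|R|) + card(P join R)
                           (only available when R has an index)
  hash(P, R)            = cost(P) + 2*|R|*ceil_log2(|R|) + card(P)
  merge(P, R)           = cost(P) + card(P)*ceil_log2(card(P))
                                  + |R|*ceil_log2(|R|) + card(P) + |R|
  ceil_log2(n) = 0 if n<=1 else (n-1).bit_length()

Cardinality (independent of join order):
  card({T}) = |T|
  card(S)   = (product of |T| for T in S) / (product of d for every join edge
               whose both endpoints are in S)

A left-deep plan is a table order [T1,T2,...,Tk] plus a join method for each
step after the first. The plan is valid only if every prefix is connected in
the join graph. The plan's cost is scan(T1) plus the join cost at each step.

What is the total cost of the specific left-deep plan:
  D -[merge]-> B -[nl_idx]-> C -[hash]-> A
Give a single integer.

step 1: scan D: cost=80, card=80
step 2: join B via merge
    card(P join B) = 80*300/(50) = 480
    cost = 80 + 80*7 + 300*9 + 80 + 300 = 3720
step 3: join C via nl_idx
    card(P join C) = 480*150/(5) = 14400
    cost = 3720 + 480*8 + 14400 = 21960
step 4: join A via hash
    card(P join A) = 14400*300/(60) = 72000
    cost = 21960 + 2*300*9 + 14400 = 41760

41760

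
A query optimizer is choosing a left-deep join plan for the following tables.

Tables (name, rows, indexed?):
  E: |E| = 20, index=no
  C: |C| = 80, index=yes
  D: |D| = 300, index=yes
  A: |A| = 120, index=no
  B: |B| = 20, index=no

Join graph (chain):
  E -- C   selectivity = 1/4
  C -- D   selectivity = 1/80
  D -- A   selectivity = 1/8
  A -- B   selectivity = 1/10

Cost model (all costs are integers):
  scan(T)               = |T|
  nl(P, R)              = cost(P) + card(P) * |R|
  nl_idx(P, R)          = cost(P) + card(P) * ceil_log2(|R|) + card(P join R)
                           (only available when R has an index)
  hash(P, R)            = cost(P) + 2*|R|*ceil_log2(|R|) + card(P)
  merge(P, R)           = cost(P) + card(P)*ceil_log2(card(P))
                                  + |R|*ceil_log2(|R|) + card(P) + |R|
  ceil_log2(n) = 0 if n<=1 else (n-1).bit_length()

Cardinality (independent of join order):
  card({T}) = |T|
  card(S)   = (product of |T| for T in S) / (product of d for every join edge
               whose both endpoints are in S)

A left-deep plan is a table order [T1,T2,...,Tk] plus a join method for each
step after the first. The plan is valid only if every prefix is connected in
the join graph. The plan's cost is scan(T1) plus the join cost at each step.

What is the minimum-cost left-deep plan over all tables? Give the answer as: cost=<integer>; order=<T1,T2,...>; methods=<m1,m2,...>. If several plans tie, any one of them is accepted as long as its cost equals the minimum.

cost=16980; order=C,D,A,B,E; methods=nl_idx,hash,hash,hash

Selinger DP (subsets sized 1..n):
  {E}: scan cost=20, card=20
  {C}: scan cost=80, card=80
  {D}: scan cost=300, card=300
  {A}: scan cost=120, card=120
  {B}: scan cost=20, card=20
  {CE}: card=400; try (E,hash)→360, (C,nl_idx)→560, (C,merge)→780, (E,merge)→840, (C,hash)→1160, (C,nl)→1620 …(+1); best=360 via (E,hash)
  {CD}: card=300; try (D,nl_idx)→1100, (C,hash)→1720, (C,nl_idx)→2700, (D,merge)→3720, (C,merge)→3940, (D,hash)→5560 …(+2); best=1100 via (D,nl_idx)
  {AD}: card=4500; try (A,hash)→2280, (D,merge)→4080, (A,merge)→4260, (D,hash)→5640, (D,nl_idx)→5700, (D,nl)→36120 …(+1); best=2280 via (A,hash)
  {AB}: card=240; try (B,hash)→440, (A,merge)→1100, (B,merge)→1200, (A,hash)→1720, (A,nl)→2420, (B,nl)→2520; best=440 via (B,hash)
  {CDE}: card=1500; try (E,hash)→1600, (E,merge)→4220, (D,nl_idx)→5460, (D,hash)→6160, (E,nl)→7100, (D,merge)→7360 …(+1); best=1600 via (E,hash)
  {ACD}: card=4500; try (A,hash)→3080, (A,merge)→5060, (C,hash)→7900, (A,nl)→37100, (C,nl_idx)→38280, (C,merge)→65920 …(+1); best=3080 via (A,hash)
  {ABD}: card=9000; try (D,merge)→5600, (D,hash)→6080, (B,hash)→6980, (D,nl_idx)→11600, (B,merge)→65400, (D,nl)→72440 …(+1); best=5600 via (D,merge)
  {ACDE}: card=22500; try (A,hash)→4780, (E,hash)→7780, (A,merge)→20560, (E,merge)→66200, (E,nl)→93080, (A,nl)→181600; best=4780 via (A,hash)
  {ABCD}: card=9000; try (B,hash)→7780, (C,hash)→15720, (B,merge)→66200, (C,nl_idx)→77600, (B,nl)→93080, (C,merge)→141240 …(+1); best=7780 via (B,hash)
  {ABCDE}: card=45000; try (E,hash)→16980, (B,hash)→27480, (E,merge)→142900, (E,nl)→187780, (B,merge)→364900, (B,nl)→454780; best=16980 via (E,hash)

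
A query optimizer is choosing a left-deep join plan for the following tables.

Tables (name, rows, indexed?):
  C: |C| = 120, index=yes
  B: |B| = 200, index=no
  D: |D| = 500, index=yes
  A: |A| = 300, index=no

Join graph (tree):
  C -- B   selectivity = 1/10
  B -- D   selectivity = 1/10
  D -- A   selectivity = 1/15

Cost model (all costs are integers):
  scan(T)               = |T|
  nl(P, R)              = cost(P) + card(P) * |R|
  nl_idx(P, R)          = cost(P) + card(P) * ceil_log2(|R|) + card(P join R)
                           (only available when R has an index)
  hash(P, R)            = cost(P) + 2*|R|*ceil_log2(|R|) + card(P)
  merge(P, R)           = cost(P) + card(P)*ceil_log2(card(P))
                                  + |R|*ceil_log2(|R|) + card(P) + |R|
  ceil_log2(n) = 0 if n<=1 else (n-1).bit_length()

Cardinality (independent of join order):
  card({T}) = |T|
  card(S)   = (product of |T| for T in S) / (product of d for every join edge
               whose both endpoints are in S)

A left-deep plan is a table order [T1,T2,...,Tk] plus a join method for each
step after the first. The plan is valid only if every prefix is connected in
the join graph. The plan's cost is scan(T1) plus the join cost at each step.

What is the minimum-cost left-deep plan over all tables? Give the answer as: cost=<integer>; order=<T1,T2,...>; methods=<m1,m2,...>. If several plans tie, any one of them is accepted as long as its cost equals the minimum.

Selinger DP (subsets sized 1..n):
  {C}: scan cost=120, card=120
  {B}: scan cost=200, card=200
  {D}: scan cost=500, card=500
  {A}: scan cost=300, card=300
  {BC}: card=2400; try (C,hash)→2080, (B,merge)→2880, (C,merge)→2960, (B,hash)→3440, (C,nl_idx)→4000, (B,nl)→24120 …(+1); best=2080 via (C,hash)
  {BD}: card=10000; try (B,hash)→4200, (D,merge)→7000, (B,merge)→7300, (D,hash)→9400, (D,nl_idx)→12000, (D,nl)→100200 …(+1); best=4200 via (B,hash)
  {AD}: card=10000; try (A,hash)→6400, (D,merge)→8300, (A,merge)→8500, (D,hash)→9600, (D,nl_idx)→13000, (D,nl)→150300 …(+1); best=6400 via (A,hash)
  {BCD}: card=120000; try (D,hash)→13480, (C,hash)→15880, (D,merge)→38280, (D,nl_idx)→143680, (C,merge)→155160, (C,nl_idx)→194200 …(+2); best=13480 via (D,hash)
  {ABD}: card=200000; try (B,hash)→19600, (A,hash)→19600, (A,merge)→157200, (B,merge)→158200, (B,nl)→2006400, (A,nl)→3004200; best=19600 via (B,hash)
  {ABCD}: card=2400000; try (A,hash)→138880, (C,hash)→221280, (A,merge)→2176480, (C,nl_idx)→3819600, (C,merge)→3820560, (C,nl)→24019600 …(+1); best=138880 via (A,hash)

cost=138880; order=B,C,D,A; methods=hash,hash,hash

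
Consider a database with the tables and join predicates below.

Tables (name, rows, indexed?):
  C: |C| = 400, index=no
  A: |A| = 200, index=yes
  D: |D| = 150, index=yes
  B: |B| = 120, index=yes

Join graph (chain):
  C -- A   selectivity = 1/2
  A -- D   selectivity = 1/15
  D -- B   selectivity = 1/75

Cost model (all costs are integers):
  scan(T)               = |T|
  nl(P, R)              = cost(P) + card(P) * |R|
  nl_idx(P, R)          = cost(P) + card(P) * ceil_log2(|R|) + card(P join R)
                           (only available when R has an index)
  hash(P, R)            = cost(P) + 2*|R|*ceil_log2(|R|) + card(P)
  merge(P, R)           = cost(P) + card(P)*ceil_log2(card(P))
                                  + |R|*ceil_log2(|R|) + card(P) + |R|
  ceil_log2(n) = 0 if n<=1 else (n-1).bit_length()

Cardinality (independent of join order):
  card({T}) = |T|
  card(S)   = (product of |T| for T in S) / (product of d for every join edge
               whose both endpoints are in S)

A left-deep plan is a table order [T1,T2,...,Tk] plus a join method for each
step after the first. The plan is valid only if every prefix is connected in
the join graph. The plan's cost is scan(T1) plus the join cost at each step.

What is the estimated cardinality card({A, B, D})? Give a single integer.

3200

Tables in S: A(200), B(120), D(150)
Edges inside S: A-D(d=15), D-B(d=75)
numerator = 200 * 120 * 150 = 3600000
denominator = 15 * 75 = 1125
card(S) = 3600000 / 1125 = 3200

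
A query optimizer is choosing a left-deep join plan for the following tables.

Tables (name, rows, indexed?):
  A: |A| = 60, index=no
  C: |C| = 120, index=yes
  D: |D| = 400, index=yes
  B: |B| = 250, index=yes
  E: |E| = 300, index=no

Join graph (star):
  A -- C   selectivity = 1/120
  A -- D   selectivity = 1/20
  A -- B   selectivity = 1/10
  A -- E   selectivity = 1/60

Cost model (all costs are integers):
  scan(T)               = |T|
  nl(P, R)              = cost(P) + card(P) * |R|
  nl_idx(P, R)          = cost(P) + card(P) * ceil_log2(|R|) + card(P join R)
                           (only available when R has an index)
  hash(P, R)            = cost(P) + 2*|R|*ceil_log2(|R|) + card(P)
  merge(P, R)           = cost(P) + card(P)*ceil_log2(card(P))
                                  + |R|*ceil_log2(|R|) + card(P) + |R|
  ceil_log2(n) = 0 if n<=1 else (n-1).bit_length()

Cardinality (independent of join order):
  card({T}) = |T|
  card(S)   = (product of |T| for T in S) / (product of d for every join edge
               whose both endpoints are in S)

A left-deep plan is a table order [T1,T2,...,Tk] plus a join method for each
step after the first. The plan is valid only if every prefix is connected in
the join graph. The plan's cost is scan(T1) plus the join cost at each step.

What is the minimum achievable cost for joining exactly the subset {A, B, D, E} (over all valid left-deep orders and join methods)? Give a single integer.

Selinger DP over subsets of {A,B,D,E}:
  {A}: scan cost=60, card=60
  {D}: scan cost=400, card=400
  {B}: scan cost=250, card=250
  {E}: scan cost=300, card=300
  {AD}: card=1200; try (A,hash)→1520, (D,nl_idx)→1800, (D,merge)→4480, (A,merge)→4820, (D,hash)→7320, (D,nl)→24060 …(+1); best=1520 via (A,hash)
  {AB}: card=1500; try (A,hash)→1220, (B,nl_idx)→2040, (B,merge)→2730, (A,merge)→2920, (B,hash)→4120, (B,nl)→15060 …(+1); best=1220 via (A,hash)
  {AE}: card=300; try (A,hash)→1320, (E,merge)→3480, (A,merge)→3720, (E,hash)→5520, (E,nl)→18060, (A,nl)→18300; best=1320 via (A,hash)
  {ABD}: card=30000; try (B,hash)→6720, (D,hash)→9920, (B,merge)→18170, (D,merge)→23220, (B,nl_idx)→41120, (D,nl_idx)→44720 …(+2); best=6720 via (B,hash)
  {ADE}: card=6000; try (E,hash)→8120, (D,merge)→8320, (D,hash)→8820, (D,nl_idx)→10020, (E,merge)→18920, (D,nl)→121320 …(+1); best=8120 via (E,hash)
  {ABE}: card=7500; try (B,hash)→5620, (B,merge)→6570, (E,hash)→8120, (B,nl_idx)→11220, (E,merge)→22220, (B,nl)→76320 …(+1); best=5620 via (B,hash)
  {ABDE}: card=150000; try (B,hash)→18120, (D,hash)→20320, (E,hash)→42120, (B,merge)→94370, (D,merge)→114620, (B,nl_idx)→206120 …(+5); best=18120 via (B,hash)

18120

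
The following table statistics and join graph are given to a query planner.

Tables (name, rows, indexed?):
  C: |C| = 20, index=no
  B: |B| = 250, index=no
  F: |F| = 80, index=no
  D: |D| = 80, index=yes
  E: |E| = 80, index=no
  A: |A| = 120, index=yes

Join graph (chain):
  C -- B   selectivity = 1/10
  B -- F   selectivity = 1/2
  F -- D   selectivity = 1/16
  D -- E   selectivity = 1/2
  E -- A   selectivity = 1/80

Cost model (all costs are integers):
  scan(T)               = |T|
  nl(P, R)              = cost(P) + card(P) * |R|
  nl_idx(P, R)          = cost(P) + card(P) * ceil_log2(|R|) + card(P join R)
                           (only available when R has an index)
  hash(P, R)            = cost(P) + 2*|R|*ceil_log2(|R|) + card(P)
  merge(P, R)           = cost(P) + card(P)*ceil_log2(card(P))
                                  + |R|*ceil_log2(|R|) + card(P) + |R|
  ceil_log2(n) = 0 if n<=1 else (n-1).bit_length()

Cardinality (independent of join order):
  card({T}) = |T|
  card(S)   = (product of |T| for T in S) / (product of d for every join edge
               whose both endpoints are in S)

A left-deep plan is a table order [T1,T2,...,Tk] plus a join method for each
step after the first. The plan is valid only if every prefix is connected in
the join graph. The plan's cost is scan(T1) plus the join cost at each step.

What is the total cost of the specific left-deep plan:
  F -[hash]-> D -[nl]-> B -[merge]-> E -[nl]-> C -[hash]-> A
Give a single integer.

step 1: scan F: cost=80, card=80
step 2: join D via hash
    card(P join D) = 80*80/(16) = 400
    cost = 80 + 2*80*7 + 80 = 1280
step 3: join B via nl
    card(P join B) = 400*250/(2) = 50000
    cost = 1280 + 400*250 = 101280
step 4: join E via merge
    card(P join E) = 50000*80/(2) = 2000000
    cost = 101280 + 50000*16 + 80*7 + 50000 + 80 = 951920
step 5: join C via nl
    card(P join C) = 2000000*20/(10) = 4000000
    cost = 951920 + 2000000*20 = 40951920
step 6: join A via hash
    card(P join A) = 4000000*120/(80) = 6000000
    cost = 40951920 + 2*120*7 + 4000000 = 44953600

44953600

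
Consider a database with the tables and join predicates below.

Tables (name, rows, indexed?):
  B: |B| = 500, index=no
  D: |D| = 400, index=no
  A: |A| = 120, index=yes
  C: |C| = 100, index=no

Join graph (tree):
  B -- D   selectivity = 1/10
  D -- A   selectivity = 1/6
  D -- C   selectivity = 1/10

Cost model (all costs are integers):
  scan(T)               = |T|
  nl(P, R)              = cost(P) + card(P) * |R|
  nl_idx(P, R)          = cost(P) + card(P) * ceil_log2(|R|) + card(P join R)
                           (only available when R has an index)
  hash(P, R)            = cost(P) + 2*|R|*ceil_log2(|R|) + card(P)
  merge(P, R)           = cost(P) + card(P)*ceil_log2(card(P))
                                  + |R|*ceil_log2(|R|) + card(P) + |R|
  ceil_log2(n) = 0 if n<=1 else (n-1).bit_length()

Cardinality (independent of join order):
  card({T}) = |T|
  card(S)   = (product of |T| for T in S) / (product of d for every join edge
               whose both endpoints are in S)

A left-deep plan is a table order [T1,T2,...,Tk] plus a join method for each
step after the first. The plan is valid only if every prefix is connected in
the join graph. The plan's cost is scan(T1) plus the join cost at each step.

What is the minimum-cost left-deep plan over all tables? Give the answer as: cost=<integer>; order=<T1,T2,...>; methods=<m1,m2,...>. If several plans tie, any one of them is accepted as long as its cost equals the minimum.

cost=96880; order=D,C,A,B; methods=hash,hash,hash

Selinger DP (subsets sized 1..n):
  {B}: scan cost=500, card=500
  {D}: scan cost=400, card=400
  {A}: scan cost=120, card=120
  {C}: scan cost=100, card=100
  {BD}: card=20000; try (D,hash)→8200, (B,merge)→9400, (D,merge)→9500, (B,hash)→9800, (B,nl)→200400, (D,nl)→200500; best=8200 via (D,hash)
  {AD}: card=8000; try (A,hash)→2480, (D,merge)→5080, (A,merge)→5360, (D,hash)→7440, (A,nl_idx)→11200, (D,nl)→48120 …(+1); best=2480 via (A,hash)
  {CD}: card=4000; try (C,hash)→2200, (D,merge)→4900, (C,merge)→5200, (D,hash)→7400, (D,nl)→40100, (C,nl)→40400; best=2200 via (C,hash)
  {ABD}: card=400000; try (B,hash)→19480, (A,hash)→29880, (B,merge)→119480, (A,merge)→329160, (A,nl_idx)→548200, (A,nl)→2408200 …(+1); best=19480 via (B,hash)
  {BCD}: card=200000; try (B,hash)→15200, (C,hash)→29600, (B,merge)→59200, (C,merge)→329000, (B,nl)→2002200, (C,nl)→2008200; best=15200 via (B,hash)
  {ACD}: card=80000; try (A,hash)→7880, (C,hash)→11880, (A,merge)→55160, (A,nl_idx)→110200, (C,merge)→115280, (A,nl)→482200 …(+1); best=7880 via (A,hash)
  {ABCD}: card=4000000; try (B,hash)→96880, (A,hash)→216880, (C,hash)→420880, (B,merge)→1452880, (A,merge)→3816160, (A,nl_idx)→5415200 …(+4); best=96880 via (B,hash)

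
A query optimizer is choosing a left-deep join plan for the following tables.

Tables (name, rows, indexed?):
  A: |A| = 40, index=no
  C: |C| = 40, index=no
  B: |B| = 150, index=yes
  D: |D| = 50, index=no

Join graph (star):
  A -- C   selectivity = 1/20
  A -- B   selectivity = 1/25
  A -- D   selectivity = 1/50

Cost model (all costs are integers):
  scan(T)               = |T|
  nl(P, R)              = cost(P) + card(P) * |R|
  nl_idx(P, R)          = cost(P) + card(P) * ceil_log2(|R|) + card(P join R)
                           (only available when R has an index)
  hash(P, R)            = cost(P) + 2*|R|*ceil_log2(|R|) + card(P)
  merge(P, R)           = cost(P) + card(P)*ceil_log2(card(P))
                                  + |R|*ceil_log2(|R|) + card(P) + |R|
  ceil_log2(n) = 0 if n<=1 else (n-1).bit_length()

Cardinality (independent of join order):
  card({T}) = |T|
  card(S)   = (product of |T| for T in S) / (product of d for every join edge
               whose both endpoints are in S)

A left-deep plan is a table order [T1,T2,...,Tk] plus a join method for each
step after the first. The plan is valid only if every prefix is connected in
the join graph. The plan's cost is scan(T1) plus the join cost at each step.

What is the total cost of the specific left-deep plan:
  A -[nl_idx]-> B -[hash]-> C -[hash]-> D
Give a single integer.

step 1: scan A: cost=40, card=40
step 2: join B via nl_idx
    card(P join B) = 40*150/(25) = 240
    cost = 40 + 40*8 + 240 = 600
step 3: join C via hash
    card(P join C) = 240*40/(20) = 480
    cost = 600 + 2*40*6 + 240 = 1320
step 4: join D via hash
    card(P join D) = 480*50/(50) = 480
    cost = 1320 + 2*50*6 + 480 = 2400

2400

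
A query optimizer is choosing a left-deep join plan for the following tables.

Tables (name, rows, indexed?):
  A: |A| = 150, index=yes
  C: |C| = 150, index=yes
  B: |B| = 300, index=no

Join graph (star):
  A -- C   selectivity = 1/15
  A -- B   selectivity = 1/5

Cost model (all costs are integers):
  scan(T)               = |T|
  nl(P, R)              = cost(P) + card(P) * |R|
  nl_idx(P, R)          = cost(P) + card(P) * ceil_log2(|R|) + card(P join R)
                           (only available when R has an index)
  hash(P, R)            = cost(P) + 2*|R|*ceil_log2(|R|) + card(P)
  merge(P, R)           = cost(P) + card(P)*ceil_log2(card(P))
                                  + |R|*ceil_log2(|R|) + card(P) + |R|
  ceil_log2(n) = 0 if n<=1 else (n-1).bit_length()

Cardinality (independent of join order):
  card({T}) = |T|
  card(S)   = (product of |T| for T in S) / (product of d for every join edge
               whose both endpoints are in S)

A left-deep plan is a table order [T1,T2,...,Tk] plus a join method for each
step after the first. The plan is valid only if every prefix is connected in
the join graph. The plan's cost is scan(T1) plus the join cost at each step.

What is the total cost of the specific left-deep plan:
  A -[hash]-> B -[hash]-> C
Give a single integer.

17100

step 1: scan A: cost=150, card=150
step 2: join B via hash
    card(P join B) = 150*300/(5) = 9000
    cost = 150 + 2*300*9 + 150 = 5700
step 3: join C via hash
    card(P join C) = 9000*150/(15) = 90000
    cost = 5700 + 2*150*8 + 9000 = 17100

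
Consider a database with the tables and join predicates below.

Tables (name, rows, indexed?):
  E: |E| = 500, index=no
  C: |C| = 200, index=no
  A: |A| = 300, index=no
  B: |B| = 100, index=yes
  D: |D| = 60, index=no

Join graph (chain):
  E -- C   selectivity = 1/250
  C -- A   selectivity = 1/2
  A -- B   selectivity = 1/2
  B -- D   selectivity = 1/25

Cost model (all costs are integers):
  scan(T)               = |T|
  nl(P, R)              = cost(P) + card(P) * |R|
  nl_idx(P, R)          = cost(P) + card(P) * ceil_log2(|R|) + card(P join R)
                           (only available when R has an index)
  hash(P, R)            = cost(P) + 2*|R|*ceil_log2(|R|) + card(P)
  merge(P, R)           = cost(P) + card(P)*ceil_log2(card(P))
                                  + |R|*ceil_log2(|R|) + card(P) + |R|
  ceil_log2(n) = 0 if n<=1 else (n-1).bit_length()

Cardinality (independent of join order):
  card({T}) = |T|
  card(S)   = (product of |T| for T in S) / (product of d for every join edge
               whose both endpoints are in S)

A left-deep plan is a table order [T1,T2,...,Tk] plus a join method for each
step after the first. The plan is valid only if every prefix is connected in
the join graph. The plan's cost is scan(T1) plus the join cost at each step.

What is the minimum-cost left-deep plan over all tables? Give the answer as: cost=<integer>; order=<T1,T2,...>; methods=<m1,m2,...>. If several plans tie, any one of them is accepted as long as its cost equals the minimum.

Selinger DP (subsets sized 1..n):
  {E}: scan cost=500, card=500
  {C}: scan cost=200, card=200
  {A}: scan cost=300, card=300
  {B}: scan cost=100, card=100
  {D}: scan cost=60, card=60
  {CE}: card=400; try (C,hash)→4200, (E,merge)→7000, (C,merge)→7300, (E,hash)→9400, (E,nl)→100200, (C,nl)→100500; best=4200 via (C,hash)
  {AC}: card=30000; try (C,hash)→3800, (A,merge)→5000, (C,merge)→5100, (A,hash)→5800, (A,nl)→60200, (C,nl)→60300; best=3800 via (C,hash)
  {AB}: card=15000; try (B,hash)→2000, (A,merge)→3900, (B,merge)→4100, (A,hash)→5600, (B,nl_idx)→17400, (A,nl)→30100 …(+1); best=2000 via (B,hash)
  {BD}: card=240; try (B,nl_idx)→720, (D,hash)→920, (B,merge)→1280, (D,merge)→1320, (B,hash)→1520, (B,nl)→6060 …(+1); best=720 via (B,nl_idx)
  {ACE}: card=60000; try (A,hash)→10000, (A,merge)→11200, (E,hash)→42800, (A,nl)→124200, (E,merge)→488800, (E,nl)→15003800; best=10000 via (A,hash)
  {ABC}: card=1500000; try (C,hash)→20200, (B,hash)→35200, (C,merge)→228800, (B,merge)→484600, (B,nl_idx)→1713800, (C,nl)→3002000 …(+1); best=20200 via (C,hash)
  {ABD}: card=36000; try (A,merge)→5880, (A,hash)→6360, (D,hash)→17720, (A,nl)→72720, (D,merge)→227420, (D,nl)→902000; best=5880 via (A,merge)
  {ABCE}: card=3000000; try (B,hash)→71400, (B,merge)→1030800, (E,hash)→1529200, (B,nl_idx)→3430000, (B,nl)→6010000, (E,merge)→33025200 …(+1); best=71400 via (B,hash)
  {ABCD}: card=3600000; try (C,hash)→45080, (C,merge)→619680, (D,hash)→1520920, (C,nl)→7205880, (D,merge)→33020620, (D,nl)→90020200; best=45080 via (C,hash)
  {ABCDE}: card=7200000; try (D,hash)→3072120, (E,hash)→3654080, (D,merge)→69071820, (E,merge)→82850080, (D,nl)→180071400, (E,nl)→1800045080; best=3072120 via (D,hash)

cost=3072120; order=E,C,A,B,D; methods=hash,hash,hash,hash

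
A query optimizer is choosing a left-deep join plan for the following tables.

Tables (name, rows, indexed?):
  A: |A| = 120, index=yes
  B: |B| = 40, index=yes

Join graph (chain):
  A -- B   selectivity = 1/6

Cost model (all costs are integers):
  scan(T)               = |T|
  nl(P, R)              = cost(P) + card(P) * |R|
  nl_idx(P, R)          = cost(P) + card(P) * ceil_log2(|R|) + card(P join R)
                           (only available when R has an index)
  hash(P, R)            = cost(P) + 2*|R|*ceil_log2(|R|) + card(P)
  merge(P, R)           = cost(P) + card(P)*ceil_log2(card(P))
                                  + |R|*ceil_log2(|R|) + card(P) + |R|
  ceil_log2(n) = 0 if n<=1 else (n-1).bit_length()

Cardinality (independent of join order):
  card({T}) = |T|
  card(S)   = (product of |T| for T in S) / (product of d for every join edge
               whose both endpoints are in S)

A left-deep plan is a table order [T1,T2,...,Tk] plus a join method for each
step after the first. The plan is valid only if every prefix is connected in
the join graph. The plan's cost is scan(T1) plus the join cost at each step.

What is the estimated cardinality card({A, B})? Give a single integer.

Tables in S: A(120), B(40)
Edges inside S: A-B(d=6)
numerator = 120 * 40 = 4800
denominator = 6 = 6
card(S) = 4800 / 6 = 800

800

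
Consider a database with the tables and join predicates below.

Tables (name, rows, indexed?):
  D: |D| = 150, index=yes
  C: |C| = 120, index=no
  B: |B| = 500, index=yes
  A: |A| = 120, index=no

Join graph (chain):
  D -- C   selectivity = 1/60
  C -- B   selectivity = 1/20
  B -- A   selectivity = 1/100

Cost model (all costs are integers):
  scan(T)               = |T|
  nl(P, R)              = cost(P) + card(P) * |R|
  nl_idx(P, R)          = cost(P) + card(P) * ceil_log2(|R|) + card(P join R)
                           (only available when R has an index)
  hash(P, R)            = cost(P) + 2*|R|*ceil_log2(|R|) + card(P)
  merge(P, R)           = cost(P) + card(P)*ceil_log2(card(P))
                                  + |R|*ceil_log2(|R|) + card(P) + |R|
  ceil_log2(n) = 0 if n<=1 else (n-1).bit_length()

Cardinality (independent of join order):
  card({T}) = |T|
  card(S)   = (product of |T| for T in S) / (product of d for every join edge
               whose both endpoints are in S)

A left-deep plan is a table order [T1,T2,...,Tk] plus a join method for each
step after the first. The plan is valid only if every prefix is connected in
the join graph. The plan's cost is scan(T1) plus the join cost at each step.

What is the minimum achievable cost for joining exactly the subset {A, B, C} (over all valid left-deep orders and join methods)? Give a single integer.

Selinger DP over subsets of {A,B,C}:
  {C}: scan cost=120, card=120
  {B}: scan cost=500, card=500
  {A}: scan cost=120, card=120
  {BC}: card=3000; try (C,hash)→2680, (B,nl_idx)→4200, (B,merge)→6080, (C,merge)→6460, (B,hash)→9240, (B,nl)→60120 …(+1); best=2680 via (C,hash)
  {AB}: card=600; try (B,nl_idx)→1800, (A,hash)→2680, (B,merge)→6080, (A,merge)→6460, (B,hash)→9240, (B,nl)→60120 …(+1); best=1800 via (B,nl_idx)
  {ABC}: card=3600; try (C,hash)→4080, (A,hash)→7360, (C,merge)→9360, (A,merge)→42640, (C,nl)→73800, (A,nl)→362680; best=4080 via (C,hash)

4080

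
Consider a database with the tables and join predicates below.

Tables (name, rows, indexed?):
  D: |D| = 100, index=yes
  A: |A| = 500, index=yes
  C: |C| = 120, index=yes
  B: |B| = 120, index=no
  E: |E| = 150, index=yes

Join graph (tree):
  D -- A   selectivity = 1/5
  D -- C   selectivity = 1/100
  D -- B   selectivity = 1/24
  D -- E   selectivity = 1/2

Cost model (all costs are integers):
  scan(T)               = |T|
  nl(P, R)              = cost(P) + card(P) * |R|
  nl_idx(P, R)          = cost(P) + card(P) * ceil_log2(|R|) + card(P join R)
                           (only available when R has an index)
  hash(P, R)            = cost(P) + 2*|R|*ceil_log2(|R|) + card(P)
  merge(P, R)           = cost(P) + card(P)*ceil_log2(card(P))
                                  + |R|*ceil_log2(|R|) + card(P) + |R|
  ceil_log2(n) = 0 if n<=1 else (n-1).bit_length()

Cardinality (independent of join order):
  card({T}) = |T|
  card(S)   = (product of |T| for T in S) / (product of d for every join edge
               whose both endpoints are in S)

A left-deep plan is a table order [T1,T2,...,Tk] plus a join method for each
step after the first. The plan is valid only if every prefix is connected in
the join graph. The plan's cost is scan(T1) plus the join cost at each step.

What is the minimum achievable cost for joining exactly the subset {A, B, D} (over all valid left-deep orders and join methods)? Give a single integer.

10960

Selinger DP over subsets of {A,B,D}:
  {D}: scan cost=100, card=100
  {A}: scan cost=500, card=500
  {B}: scan cost=120, card=120
  {AD}: card=10000; try (D,hash)→2400, (A,merge)→5900, (D,merge)→6300, (A,hash)→9200, (A,nl_idx)→11000, (D,nl_idx)→14000 …(+2); best=2400 via (D,hash)
  {BD}: card=500; try (D,nl_idx)→1460, (D,hash)→1640, (B,merge)→1860, (D,merge)→1880, (B,hash)→1880, (B,nl)→12100 …(+1); best=1460 via (D,nl_idx)
  {ABD}: card=50000; try (A,hash)→10960, (A,merge)→11460, (B,hash)→14080, (A,nl_idx)→55960, (B,merge)→153360, (A,nl)→251460 …(+1); best=10960 via (A,hash)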